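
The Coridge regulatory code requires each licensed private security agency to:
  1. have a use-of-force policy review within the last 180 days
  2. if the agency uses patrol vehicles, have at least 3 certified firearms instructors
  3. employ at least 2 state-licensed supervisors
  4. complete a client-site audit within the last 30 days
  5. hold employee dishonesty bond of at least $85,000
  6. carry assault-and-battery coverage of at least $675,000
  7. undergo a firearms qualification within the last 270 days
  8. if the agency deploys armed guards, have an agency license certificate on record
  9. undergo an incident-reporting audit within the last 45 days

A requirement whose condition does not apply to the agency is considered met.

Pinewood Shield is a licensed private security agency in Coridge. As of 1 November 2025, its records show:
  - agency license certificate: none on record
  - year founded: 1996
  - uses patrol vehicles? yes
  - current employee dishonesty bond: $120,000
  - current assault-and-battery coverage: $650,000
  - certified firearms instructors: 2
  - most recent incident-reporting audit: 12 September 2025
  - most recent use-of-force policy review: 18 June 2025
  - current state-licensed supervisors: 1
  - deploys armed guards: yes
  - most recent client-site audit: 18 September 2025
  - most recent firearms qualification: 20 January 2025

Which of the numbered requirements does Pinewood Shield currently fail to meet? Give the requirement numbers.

1. use-of-force policy review 136 days ago vs limit 180 → met
2. condition 'uses patrol vehicles' holds; certified firearms instructors 2 < 3 → not met
3. state-licensed supervisors 1 < 2 → not met
4. client-site audit 44 days ago vs limit 30 → not met
5. employee dishonesty bond $120,000 ≥ $85,000 → met
6. assault-and-battery coverage $650,000 < $675,000 → not met
7. firearms qualification 285 days ago vs limit 270 → not met
8. condition 'deploys armed guards' holds; agency license certificate absent → not met
9. incident-reporting audit 50 days ago vs limit 45 → not met
Not met: 2, 3, 4, 6, 7, 8, 9

2, 3, 4, 6, 7, 8, 9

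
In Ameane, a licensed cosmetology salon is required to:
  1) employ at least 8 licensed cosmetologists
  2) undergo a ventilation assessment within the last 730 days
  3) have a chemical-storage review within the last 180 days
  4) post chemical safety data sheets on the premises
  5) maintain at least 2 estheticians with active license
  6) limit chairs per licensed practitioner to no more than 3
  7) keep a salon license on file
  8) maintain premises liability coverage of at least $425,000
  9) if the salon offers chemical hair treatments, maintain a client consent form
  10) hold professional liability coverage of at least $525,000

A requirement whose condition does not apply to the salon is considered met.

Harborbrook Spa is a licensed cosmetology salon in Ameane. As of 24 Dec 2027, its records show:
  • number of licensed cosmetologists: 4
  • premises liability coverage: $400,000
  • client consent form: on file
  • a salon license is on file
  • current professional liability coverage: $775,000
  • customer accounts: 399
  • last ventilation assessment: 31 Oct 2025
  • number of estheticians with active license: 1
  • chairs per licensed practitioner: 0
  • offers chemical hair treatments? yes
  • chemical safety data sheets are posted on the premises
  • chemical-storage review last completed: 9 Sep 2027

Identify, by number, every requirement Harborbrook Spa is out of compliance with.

1. licensed cosmetologists 4 < 8 → not met
2. ventilation assessment 784 days ago vs limit 730 → not met
3. chemical-storage review 106 days ago vs limit 180 → met
4. chemical safety data sheets present → met
5. estheticians with active license 1 < 2 → not met
6. chairs per licensed practitioner 0 ≤ 3 → met
7. salon license present → met
8. premises liability coverage $400,000 < $425,000 → not met
9. condition 'offers chemical hair treatments' holds; client consent form present → met
10. professional liability coverage $775,000 ≥ $525,000 → met
Not met: 1, 2, 5, 8

1, 2, 5, 8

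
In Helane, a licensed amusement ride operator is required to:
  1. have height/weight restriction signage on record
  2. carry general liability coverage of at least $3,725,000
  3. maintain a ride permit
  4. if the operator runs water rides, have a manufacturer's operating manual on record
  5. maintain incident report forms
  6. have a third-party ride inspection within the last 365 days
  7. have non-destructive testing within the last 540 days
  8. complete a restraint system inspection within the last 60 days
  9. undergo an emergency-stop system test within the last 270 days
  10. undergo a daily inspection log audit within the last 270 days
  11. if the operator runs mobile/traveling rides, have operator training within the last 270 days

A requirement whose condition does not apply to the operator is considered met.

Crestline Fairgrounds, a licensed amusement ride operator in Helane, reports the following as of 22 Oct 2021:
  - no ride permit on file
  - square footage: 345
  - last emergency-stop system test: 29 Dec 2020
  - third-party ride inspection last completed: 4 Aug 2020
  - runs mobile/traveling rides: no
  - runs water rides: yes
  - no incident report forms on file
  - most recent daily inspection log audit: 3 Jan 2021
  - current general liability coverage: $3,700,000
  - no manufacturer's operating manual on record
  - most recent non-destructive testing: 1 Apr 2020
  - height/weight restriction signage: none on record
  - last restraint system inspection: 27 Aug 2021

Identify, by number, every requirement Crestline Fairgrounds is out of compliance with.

1. height/weight restriction signage absent → not met
2. general liability coverage $3,700,000 < $3,725,000 → not met
3. ride permit absent → not met
4. condition 'runs water rides' holds; manufacturer's operating manual absent → not met
5. incident report forms absent → not met
6. third-party ride inspection 444 days ago vs limit 365 → not met
7. non-destructive testing 569 days ago vs limit 540 → not met
8. restraint system inspection 56 days ago vs limit 60 → met
9. emergency-stop system test 297 days ago vs limit 270 → not met
10. daily inspection log audit 292 days ago vs limit 270 → not met
11. condition 'runs mobile/traveling rides' does not hold → requirement n/a → met
Not met: 1, 2, 3, 4, 5, 6, 7, 9, 10

1, 2, 3, 4, 5, 6, 7, 9, 10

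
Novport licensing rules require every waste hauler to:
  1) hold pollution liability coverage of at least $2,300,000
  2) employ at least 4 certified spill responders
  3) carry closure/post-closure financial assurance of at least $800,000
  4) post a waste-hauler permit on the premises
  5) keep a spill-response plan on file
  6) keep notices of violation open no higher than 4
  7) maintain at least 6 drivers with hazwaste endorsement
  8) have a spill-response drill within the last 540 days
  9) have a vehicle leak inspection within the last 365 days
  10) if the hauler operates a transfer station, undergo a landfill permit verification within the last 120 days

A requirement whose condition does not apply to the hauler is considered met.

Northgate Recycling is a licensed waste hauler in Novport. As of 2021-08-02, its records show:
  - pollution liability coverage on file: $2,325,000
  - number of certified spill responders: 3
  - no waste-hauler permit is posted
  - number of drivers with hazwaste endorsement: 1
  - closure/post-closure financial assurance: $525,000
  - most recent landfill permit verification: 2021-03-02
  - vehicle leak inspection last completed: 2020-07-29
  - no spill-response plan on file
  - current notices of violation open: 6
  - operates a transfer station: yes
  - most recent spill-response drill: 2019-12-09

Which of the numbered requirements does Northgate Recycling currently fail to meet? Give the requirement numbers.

1. pollution liability coverage $2,325,000 ≥ $2,300,000 → met
2. certified spill responders 3 < 4 → not met
3. closure/post-closure financial assurance $525,000 < $800,000 → not met
4. waste-hauler permit absent → not met
5. spill-response plan absent → not met
6. notices of violation open 6 > 4 → not met
7. drivers with hazwaste endorsement 1 < 6 → not met
8. spill-response drill 602 days ago vs limit 540 → not met
9. vehicle leak inspection 369 days ago vs limit 365 → not met
10. condition 'operates a transfer station' holds; landfill permit verification 153 days ago vs limit 120 → not met
Not met: 2, 3, 4, 5, 6, 7, 8, 9, 10

2, 3, 4, 5, 6, 7, 8, 9, 10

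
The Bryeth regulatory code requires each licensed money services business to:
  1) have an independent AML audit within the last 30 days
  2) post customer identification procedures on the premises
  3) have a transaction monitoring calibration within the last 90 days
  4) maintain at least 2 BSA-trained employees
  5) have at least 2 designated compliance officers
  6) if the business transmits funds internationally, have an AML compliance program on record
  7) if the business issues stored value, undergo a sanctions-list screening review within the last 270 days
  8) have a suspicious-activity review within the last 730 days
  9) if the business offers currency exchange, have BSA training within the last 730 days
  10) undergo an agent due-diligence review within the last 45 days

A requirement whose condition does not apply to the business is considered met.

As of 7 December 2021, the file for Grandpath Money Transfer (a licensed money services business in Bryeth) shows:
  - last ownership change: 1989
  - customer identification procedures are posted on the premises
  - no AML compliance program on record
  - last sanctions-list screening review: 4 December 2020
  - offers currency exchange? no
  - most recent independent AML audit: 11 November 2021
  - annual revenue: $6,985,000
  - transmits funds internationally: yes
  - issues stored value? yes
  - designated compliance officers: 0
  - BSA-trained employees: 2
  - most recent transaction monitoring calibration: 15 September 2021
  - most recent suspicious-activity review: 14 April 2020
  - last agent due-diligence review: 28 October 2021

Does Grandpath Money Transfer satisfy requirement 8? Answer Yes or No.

8. suspicious-activity review 602 days ago vs limit 730 → met

Yes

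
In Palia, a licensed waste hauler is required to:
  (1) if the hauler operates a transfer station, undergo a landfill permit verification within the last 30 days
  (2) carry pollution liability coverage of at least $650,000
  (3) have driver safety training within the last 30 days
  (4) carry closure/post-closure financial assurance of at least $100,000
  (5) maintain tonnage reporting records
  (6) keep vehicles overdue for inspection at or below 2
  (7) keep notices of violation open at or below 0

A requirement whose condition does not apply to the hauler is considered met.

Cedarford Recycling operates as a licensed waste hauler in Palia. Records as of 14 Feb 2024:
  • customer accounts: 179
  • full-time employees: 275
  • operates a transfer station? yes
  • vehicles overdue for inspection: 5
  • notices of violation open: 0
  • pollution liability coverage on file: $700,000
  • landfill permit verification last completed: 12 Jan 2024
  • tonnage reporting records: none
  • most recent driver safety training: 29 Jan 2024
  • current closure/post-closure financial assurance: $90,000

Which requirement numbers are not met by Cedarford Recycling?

1, 4, 5, 6

1. condition 'operates a transfer station' holds; landfill permit verification 33 days ago vs limit 30 → not met
2. pollution liability coverage $700,000 ≥ $650,000 → met
3. driver safety training 16 days ago vs limit 30 → met
4. closure/post-closure financial assurance $90,000 < $100,000 → not met
5. tonnage reporting records absent → not met
6. vehicles overdue for inspection 5 > 2 → not met
7. notices of violation open 0 ≤ 0 → met
Not met: 1, 4, 5, 6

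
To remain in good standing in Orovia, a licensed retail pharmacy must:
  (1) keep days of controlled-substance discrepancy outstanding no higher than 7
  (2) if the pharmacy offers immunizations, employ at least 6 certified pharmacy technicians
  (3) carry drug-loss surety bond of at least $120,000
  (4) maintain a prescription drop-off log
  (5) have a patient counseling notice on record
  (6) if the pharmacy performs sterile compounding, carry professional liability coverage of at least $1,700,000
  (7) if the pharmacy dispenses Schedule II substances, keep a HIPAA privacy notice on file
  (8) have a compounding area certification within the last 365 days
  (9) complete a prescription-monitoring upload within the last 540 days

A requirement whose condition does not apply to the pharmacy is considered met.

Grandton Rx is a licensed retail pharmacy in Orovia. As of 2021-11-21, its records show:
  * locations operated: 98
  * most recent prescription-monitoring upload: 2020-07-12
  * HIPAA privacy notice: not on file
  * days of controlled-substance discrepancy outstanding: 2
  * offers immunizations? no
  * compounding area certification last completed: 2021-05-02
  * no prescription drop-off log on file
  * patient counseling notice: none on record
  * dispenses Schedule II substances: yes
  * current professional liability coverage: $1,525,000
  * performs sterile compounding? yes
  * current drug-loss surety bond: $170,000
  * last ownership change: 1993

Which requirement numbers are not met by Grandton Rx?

4, 5, 6, 7

1. days of controlled-substance discrepancy outstanding 2 ≤ 7 → met
2. condition 'offers immunizations' does not hold → requirement n/a → met
3. drug-loss surety bond $170,000 ≥ $120,000 → met
4. prescription drop-off log absent → not met
5. patient counseling notice absent → not met
6. condition 'performs sterile compounding' holds; professional liability coverage $1,525,000 < $1,700,000 → not met
7. condition 'dispenses Schedule II substances' holds; HIPAA privacy notice absent → not met
8. compounding area certification 203 days ago vs limit 365 → met
9. prescription-monitoring upload 497 days ago vs limit 540 → met
Not met: 4, 5, 6, 7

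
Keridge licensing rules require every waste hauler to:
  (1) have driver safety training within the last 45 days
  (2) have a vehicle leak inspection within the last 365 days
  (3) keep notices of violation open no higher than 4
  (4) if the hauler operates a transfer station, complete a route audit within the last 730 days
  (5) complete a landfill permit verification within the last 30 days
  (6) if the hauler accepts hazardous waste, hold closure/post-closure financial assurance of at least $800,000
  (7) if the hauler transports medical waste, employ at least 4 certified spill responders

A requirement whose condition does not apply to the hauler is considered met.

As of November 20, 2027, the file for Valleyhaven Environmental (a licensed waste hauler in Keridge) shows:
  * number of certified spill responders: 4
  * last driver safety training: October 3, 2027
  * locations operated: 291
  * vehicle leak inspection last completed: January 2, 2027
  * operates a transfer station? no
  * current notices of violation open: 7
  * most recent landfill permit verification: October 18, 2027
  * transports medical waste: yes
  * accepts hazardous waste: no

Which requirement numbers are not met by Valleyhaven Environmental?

1. driver safety training 48 days ago vs limit 45 → not met
2. vehicle leak inspection 322 days ago vs limit 365 → met
3. notices of violation open 7 > 4 → not met
4. condition 'operates a transfer station' does not hold → requirement n/a → met
5. landfill permit verification 33 days ago vs limit 30 → not met
6. condition 'accepts hazardous waste' does not hold → requirement n/a → met
7. condition 'transports medical waste' holds; certified spill responders 4 ≥ 4 → met
Not met: 1, 3, 5

1, 3, 5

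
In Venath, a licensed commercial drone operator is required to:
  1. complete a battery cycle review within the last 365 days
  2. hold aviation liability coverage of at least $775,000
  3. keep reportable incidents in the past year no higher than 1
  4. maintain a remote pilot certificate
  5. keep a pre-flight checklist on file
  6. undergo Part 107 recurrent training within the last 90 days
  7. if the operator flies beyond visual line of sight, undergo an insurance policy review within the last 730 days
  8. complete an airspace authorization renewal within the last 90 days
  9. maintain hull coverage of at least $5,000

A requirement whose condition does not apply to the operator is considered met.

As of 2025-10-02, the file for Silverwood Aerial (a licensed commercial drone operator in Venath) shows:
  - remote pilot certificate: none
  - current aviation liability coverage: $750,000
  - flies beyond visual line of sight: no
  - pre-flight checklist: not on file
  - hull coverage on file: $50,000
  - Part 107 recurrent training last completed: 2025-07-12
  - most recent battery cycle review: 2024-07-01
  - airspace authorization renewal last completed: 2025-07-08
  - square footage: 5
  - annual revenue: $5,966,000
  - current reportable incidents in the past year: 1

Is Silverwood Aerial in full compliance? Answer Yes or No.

No

1. battery cycle review 458 days ago vs limit 365 → not met
2. aviation liability coverage $750,000 < $775,000 → not met
3. reportable incidents in the past year 1 ≤ 1 → met
4. remote pilot certificate absent → not met
5. pre-flight checklist absent → not met
6. Part 107 recurrent training 82 days ago vs limit 90 → met
7. condition 'flies beyond visual line of sight' does not hold → requirement n/a → met
8. airspace authorization renewal 86 days ago vs limit 90 → met
9. hull coverage $50,000 ≥ $5,000 → met
Not met: 1, 2, 4, 5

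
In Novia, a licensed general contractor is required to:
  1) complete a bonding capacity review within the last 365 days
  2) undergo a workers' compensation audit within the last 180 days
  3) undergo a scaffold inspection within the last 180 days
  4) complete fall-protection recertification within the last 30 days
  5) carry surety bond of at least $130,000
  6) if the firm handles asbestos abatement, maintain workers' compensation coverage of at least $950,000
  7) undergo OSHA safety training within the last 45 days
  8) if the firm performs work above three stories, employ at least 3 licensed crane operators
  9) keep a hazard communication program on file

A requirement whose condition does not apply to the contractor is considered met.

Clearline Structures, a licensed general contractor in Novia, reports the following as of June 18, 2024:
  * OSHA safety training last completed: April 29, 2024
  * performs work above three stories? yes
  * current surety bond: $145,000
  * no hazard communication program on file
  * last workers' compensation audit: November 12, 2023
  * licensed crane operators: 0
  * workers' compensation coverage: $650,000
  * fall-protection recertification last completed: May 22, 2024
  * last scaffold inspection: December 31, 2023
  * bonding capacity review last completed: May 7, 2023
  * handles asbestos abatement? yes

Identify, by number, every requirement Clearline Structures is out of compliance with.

1. bonding capacity review 408 days ago vs limit 365 → not met
2. workers' compensation audit 219 days ago vs limit 180 → not met
3. scaffold inspection 170 days ago vs limit 180 → met
4. fall-protection recertification 27 days ago vs limit 30 → met
5. surety bond $145,000 ≥ $130,000 → met
6. condition 'handles asbestos abatement' holds; workers' compensation coverage $650,000 < $950,000 → not met
7. OSHA safety training 50 days ago vs limit 45 → not met
8. condition 'performs work above three stories' holds; licensed crane operators 0 < 3 → not met
9. hazard communication program absent → not met
Not met: 1, 2, 6, 7, 8, 9

1, 2, 6, 7, 8, 9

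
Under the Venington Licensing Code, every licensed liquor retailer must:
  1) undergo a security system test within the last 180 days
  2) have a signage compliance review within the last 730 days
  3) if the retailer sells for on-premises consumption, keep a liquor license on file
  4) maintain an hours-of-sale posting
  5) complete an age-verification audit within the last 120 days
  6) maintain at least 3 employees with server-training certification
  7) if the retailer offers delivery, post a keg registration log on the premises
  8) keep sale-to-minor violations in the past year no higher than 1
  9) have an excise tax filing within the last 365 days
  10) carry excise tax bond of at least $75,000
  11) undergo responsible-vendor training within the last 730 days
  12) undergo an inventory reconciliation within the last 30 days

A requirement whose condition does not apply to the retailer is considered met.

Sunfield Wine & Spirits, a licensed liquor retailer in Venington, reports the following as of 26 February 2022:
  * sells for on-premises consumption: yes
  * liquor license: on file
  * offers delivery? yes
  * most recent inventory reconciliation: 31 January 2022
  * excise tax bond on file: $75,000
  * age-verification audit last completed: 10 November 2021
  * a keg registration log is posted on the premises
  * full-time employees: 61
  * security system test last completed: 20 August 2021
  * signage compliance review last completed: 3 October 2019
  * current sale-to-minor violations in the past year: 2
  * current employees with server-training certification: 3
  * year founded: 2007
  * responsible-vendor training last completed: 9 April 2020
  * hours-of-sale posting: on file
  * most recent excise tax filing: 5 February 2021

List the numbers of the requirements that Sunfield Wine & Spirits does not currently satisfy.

1. security system test 190 days ago vs limit 180 → not met
2. signage compliance review 877 days ago vs limit 730 → not met
3. condition 'sells for on-premises consumption' holds; liquor license present → met
4. hours-of-sale posting present → met
5. age-verification audit 108 days ago vs limit 120 → met
6. employees with server-training certification 3 ≥ 3 → met
7. condition 'offers delivery' holds; keg registration log present → met
8. sale-to-minor violations in the past year 2 > 1 → not met
9. excise tax filing 386 days ago vs limit 365 → not met
10. excise tax bond $75,000 ≥ $75,000 → met
11. responsible-vendor training 688 days ago vs limit 730 → met
12. inventory reconciliation 26 days ago vs limit 30 → met
Not met: 1, 2, 8, 9

1, 2, 8, 9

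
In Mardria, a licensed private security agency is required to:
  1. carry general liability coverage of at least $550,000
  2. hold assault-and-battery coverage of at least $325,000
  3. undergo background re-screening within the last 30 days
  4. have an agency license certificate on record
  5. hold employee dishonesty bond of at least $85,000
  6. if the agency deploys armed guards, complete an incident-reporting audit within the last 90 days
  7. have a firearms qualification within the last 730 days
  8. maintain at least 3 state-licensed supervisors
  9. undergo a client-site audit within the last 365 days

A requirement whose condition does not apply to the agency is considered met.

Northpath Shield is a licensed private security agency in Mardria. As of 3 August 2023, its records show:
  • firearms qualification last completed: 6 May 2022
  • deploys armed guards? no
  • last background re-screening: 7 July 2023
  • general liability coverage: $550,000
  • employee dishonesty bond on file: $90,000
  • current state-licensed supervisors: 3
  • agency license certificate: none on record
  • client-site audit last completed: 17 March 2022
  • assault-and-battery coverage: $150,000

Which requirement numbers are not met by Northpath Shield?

2, 4, 9

1. general liability coverage $550,000 ≥ $550,000 → met
2. assault-and-battery coverage $150,000 < $325,000 → not met
3. background re-screening 27 days ago vs limit 30 → met
4. agency license certificate absent → not met
5. employee dishonesty bond $90,000 ≥ $85,000 → met
6. condition 'deploys armed guards' does not hold → requirement n/a → met
7. firearms qualification 454 days ago vs limit 730 → met
8. state-licensed supervisors 3 ≥ 3 → met
9. client-site audit 504 days ago vs limit 365 → not met
Not met: 2, 4, 9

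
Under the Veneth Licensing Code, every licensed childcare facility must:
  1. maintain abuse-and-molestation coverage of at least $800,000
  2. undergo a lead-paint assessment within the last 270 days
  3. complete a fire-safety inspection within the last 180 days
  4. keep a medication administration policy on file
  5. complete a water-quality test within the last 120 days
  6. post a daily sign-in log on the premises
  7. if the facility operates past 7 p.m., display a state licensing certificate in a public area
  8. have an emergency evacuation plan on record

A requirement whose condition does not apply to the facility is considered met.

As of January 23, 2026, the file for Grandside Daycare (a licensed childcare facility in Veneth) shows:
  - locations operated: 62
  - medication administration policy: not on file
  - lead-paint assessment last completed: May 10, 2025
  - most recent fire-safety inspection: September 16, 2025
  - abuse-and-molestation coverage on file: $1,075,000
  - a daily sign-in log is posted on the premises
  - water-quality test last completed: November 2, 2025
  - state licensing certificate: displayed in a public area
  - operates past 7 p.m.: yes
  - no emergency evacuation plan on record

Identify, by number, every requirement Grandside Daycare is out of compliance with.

4, 8

1. abuse-and-molestation coverage $1,075,000 ≥ $800,000 → met
2. lead-paint assessment 258 days ago vs limit 270 → met
3. fire-safety inspection 129 days ago vs limit 180 → met
4. medication administration policy absent → not met
5. water-quality test 82 days ago vs limit 120 → met
6. daily sign-in log present → met
7. condition 'operates past 7 p.m.' holds; state licensing certificate present → met
8. emergency evacuation plan absent → not met
Not met: 4, 8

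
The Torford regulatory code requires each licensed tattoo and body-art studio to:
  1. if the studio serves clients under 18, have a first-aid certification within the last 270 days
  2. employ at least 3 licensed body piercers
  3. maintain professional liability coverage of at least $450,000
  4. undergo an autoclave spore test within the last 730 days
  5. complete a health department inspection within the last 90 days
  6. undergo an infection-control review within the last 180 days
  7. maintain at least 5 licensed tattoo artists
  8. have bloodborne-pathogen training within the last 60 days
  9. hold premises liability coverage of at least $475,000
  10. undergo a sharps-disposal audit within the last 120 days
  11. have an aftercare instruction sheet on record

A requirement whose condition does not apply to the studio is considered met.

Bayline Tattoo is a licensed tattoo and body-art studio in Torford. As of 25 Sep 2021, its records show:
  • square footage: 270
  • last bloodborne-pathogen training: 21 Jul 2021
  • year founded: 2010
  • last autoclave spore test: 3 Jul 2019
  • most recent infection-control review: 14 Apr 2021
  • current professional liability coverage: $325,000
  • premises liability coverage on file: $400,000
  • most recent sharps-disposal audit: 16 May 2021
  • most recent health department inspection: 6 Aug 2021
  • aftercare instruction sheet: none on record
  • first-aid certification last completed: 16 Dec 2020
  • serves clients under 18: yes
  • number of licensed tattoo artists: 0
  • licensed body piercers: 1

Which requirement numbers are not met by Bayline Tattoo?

1, 2, 3, 4, 7, 8, 9, 10, 11

1. condition 'serves clients under 18' holds; first-aid certification 283 days ago vs limit 270 → not met
2. licensed body piercers 1 < 3 → not met
3. professional liability coverage $325,000 < $450,000 → not met
4. autoclave spore test 815 days ago vs limit 730 → not met
5. health department inspection 50 days ago vs limit 90 → met
6. infection-control review 164 days ago vs limit 180 → met
7. licensed tattoo artists 0 < 5 → not met
8. bloodborne-pathogen training 66 days ago vs limit 60 → not met
9. premises liability coverage $400,000 < $475,000 → not met
10. sharps-disposal audit 132 days ago vs limit 120 → not met
11. aftercare instruction sheet absent → not met
Not met: 1, 2, 3, 4, 7, 8, 9, 10, 11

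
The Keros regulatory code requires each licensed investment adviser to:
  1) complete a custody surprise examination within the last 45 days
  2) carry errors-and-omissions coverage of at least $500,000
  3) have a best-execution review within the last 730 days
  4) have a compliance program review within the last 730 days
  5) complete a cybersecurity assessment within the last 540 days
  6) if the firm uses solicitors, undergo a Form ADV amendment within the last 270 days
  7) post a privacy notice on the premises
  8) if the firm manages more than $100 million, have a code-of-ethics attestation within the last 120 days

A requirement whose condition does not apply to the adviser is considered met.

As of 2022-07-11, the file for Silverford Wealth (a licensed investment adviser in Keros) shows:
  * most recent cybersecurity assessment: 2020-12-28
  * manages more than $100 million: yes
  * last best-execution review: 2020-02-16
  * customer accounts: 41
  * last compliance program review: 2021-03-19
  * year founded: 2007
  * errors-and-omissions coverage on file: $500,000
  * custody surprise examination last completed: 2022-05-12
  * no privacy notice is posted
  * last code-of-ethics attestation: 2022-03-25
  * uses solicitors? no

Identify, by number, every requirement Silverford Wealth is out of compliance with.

1. custody surprise examination 60 days ago vs limit 45 → not met
2. errors-and-omissions coverage $500,000 ≥ $500,000 → met
3. best-execution review 876 days ago vs limit 730 → not met
4. compliance program review 479 days ago vs limit 730 → met
5. cybersecurity assessment 560 days ago vs limit 540 → not met
6. condition 'uses solicitors' does not hold → requirement n/a → met
7. privacy notice absent → not met
8. condition 'manages more than $100 million' holds; code-of-ethics attestation 108 days ago vs limit 120 → met
Not met: 1, 3, 5, 7

1, 3, 5, 7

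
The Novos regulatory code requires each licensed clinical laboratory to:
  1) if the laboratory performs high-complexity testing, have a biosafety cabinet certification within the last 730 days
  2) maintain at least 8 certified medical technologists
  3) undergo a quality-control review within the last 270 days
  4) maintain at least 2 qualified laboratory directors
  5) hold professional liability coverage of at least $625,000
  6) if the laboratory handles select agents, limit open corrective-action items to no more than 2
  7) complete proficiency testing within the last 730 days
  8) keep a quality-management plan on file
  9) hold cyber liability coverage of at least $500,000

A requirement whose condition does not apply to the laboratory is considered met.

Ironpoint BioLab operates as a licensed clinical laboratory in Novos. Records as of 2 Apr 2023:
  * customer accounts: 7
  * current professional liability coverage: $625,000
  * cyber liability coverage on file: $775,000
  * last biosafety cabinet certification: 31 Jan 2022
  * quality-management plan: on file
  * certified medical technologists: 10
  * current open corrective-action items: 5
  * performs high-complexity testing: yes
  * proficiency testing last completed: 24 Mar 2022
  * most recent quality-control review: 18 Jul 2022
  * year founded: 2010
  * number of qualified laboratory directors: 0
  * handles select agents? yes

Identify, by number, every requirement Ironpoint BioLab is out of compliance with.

1. condition 'performs high-complexity testing' holds; biosafety cabinet certification 426 days ago vs limit 730 → met
2. certified medical technologists 10 ≥ 8 → met
3. quality-control review 258 days ago vs limit 270 → met
4. qualified laboratory directors 0 < 2 → not met
5. professional liability coverage $625,000 ≥ $625,000 → met
6. condition 'handles select agents' holds; open corrective-action items 5 > 2 → not met
7. proficiency testing 374 days ago vs limit 730 → met
8. quality-management plan present → met
9. cyber liability coverage $775,000 ≥ $500,000 → met
Not met: 4, 6

4, 6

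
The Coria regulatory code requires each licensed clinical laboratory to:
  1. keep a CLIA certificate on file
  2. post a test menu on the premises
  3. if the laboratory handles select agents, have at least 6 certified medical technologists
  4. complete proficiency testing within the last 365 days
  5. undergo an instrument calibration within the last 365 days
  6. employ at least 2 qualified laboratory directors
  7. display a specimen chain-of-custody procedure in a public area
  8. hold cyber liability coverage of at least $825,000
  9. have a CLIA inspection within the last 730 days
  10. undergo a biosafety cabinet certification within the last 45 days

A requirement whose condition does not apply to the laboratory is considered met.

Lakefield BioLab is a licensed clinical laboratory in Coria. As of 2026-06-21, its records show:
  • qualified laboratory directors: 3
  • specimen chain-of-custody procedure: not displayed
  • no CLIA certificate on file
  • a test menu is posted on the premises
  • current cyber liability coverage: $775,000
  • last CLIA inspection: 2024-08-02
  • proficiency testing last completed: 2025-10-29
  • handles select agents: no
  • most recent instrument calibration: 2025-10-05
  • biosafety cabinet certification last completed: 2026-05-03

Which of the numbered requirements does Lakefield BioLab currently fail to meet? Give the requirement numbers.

1. CLIA certificate absent → not met
2. test menu present → met
3. condition 'handles select agents' does not hold → requirement n/a → met
4. proficiency testing 235 days ago vs limit 365 → met
5. instrument calibration 259 days ago vs limit 365 → met
6. qualified laboratory directors 3 ≥ 2 → met
7. specimen chain-of-custody procedure absent → not met
8. cyber liability coverage $775,000 < $825,000 → not met
9. CLIA inspection 688 days ago vs limit 730 → met
10. biosafety cabinet certification 49 days ago vs limit 45 → not met
Not met: 1, 7, 8, 10

1, 7, 8, 10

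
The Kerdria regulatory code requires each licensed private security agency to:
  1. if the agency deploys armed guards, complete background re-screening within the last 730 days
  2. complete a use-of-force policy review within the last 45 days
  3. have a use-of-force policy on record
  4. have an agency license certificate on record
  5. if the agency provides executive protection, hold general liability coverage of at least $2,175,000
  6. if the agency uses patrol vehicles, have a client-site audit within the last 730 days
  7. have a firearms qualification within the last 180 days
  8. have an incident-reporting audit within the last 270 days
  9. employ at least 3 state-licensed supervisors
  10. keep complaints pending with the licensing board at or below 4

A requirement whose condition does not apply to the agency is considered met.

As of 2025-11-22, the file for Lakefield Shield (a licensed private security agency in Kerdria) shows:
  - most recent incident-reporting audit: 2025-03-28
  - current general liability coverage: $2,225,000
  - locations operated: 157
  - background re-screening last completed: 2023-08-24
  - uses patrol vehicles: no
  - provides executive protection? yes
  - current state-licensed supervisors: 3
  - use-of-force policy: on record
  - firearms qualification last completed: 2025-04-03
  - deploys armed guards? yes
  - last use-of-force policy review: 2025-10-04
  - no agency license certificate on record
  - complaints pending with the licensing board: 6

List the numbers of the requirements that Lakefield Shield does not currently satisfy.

1, 2, 4, 7, 10

1. condition 'deploys armed guards' holds; background re-screening 821 days ago vs limit 730 → not met
2. use-of-force policy review 49 days ago vs limit 45 → not met
3. use-of-force policy present → met
4. agency license certificate absent → not met
5. condition 'provides executive protection' holds; general liability coverage $2,225,000 ≥ $2,175,000 → met
6. condition 'uses patrol vehicles' does not hold → requirement n/a → met
7. firearms qualification 233 days ago vs limit 180 → not met
8. incident-reporting audit 239 days ago vs limit 270 → met
9. state-licensed supervisors 3 ≥ 3 → met
10. complaints pending with the licensing board 6 > 4 → not met
Not met: 1, 2, 4, 7, 10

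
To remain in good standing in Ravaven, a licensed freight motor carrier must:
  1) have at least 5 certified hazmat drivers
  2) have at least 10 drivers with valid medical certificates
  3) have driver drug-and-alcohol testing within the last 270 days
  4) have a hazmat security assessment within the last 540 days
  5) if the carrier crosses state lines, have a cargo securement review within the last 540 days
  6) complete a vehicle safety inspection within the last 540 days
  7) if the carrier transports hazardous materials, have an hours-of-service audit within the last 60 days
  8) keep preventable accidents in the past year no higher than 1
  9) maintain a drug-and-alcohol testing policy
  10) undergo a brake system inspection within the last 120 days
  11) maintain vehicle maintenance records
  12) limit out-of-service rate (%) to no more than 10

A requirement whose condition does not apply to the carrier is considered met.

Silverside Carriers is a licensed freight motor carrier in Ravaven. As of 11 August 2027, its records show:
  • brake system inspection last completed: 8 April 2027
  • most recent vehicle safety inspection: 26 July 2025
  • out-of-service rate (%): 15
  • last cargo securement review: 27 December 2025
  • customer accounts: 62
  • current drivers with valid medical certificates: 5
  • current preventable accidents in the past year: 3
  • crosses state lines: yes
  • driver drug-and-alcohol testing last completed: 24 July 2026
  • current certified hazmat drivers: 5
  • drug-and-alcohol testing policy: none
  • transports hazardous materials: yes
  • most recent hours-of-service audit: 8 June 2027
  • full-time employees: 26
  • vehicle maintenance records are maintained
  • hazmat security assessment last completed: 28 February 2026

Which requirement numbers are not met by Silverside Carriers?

1. certified hazmat drivers 5 ≥ 5 → met
2. drivers with valid medical certificates 5 < 10 → not met
3. driver drug-and-alcohol testing 383 days ago vs limit 270 → not met
4. hazmat security assessment 529 days ago vs limit 540 → met
5. condition 'crosses state lines' holds; cargo securement review 592 days ago vs limit 540 → not met
6. vehicle safety inspection 746 days ago vs limit 540 → not met
7. condition 'transports hazardous materials' holds; hours-of-service audit 64 days ago vs limit 60 → not met
8. preventable accidents in the past year 3 > 1 → not met
9. drug-and-alcohol testing policy absent → not met
10. brake system inspection 125 days ago vs limit 120 → not met
11. vehicle maintenance records present → met
12. out-of-service rate (%) 15 > 10 → not met
Not met: 2, 3, 5, 6, 7, 8, 9, 10, 12

2, 3, 5, 6, 7, 8, 9, 10, 12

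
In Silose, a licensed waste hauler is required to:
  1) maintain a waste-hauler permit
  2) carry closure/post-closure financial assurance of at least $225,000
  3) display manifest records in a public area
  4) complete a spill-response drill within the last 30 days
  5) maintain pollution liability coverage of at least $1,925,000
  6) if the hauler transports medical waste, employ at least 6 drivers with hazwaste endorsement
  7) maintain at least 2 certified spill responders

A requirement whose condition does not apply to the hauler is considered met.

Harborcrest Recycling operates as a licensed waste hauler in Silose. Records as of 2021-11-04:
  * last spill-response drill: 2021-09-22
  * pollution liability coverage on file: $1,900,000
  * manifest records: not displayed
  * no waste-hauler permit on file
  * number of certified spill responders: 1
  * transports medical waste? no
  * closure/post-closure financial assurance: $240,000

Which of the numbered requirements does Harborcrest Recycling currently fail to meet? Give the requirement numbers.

1, 3, 4, 5, 7

1. waste-hauler permit absent → not met
2. closure/post-closure financial assurance $240,000 ≥ $225,000 → met
3. manifest records absent → not met
4. spill-response drill 43 days ago vs limit 30 → not met
5. pollution liability coverage $1,900,000 < $1,925,000 → not met
6. condition 'transports medical waste' does not hold → requirement n/a → met
7. certified spill responders 1 < 2 → not met
Not met: 1, 3, 4, 5, 7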